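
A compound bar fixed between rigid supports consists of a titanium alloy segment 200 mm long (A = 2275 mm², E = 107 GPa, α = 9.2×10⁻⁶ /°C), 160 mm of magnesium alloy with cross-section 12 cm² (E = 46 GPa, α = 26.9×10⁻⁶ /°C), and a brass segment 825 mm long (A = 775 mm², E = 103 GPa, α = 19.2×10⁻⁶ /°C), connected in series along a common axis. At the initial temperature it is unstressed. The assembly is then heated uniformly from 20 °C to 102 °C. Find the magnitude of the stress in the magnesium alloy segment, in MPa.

σ ≈ 107 MPa (compressive)

With the walls removed the bar would change length by δ_free = Σ αᵢΔT Lᵢ = 9.2×10⁻⁶×82×200 + 26.9×10⁻⁶×82×160 + 19.2×10⁻⁶×82×825 = 1.803 mm.
Since the ends are fixed, an axial force P builds up, equal in every segment, with P · Σ Lᵢ/(AᵢEᵢ) = δ_free.
The series flexibility is Σ Lᵢ/(AᵢEᵢ) = 200/(2275×107×10³) + 160/(1200×46×10³) + 825/(775×103×10³) = 1.406×10⁻⁵ mm/N.
Hence P = δ_free / Σ(L/AE) = 1.803/1.406×10⁻⁵ = 128.3 kN (compressive).
σ_{magnesium alloy} = P / A = 128300 / 1200 = 106.9 MPa.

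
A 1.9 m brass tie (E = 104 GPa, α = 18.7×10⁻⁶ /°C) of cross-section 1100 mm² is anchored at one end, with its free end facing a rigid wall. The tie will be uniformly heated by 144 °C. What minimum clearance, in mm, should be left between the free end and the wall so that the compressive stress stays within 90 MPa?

Free expansion if unrestrained: δ_free = αΔT L = 18.7×10⁻⁶ × 144 × 1900 = 5.116 mm.
At the allowable stress the elastic shortening the wall may impose is σL/E = 90 × 1900 / (104×10³) = 1.644 mm.
The gap must absorb the remainder: g_min = 5.116 − 1.644 = 3.472 mm.

g ≈ 3.47 mm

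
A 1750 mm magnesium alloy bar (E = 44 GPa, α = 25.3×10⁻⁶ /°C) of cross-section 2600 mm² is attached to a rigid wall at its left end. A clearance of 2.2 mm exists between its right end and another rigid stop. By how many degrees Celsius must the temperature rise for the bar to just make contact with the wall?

Contact occurs when the free expansion equals the gap: αΔT L = 2.2 mm.
ΔT = 2.2 / (25.3×10⁻⁶ × 1750) = 49.69 °C.

ΔT ≈ 49.7 °C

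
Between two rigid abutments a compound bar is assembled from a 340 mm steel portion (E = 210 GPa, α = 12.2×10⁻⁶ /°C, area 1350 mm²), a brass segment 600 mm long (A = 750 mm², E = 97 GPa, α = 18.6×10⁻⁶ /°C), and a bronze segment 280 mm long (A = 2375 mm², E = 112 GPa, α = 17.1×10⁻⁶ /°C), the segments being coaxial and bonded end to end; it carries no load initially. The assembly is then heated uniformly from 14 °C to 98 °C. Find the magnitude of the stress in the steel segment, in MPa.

σ ≈ 119 MPa (compressive)

Free thermal expansion of the whole bar: Σ αᵢΔT Lᵢ = 12.2×10⁻⁶×84×340 + 18.6×10⁻⁶×84×600 + 17.1×10⁻⁶×84×280 = 1.688 mm.
The rigid supports impose zero overall length change; the single axial force P common to all segments must satisfy P Σ Lᵢ/(AᵢEᵢ) = δ_free.
The series flexibility is Σ Lᵢ/(AᵢEᵢ) = 340/(1350×210×10³) + 600/(750×97×10³) + 280/(2375×112×10³) = 1.05×10⁻⁵ mm/N.
P = 1.688 / 1.05×10⁻⁵ = 160800 N = 160.8 kN, compressive.
σ_{steel} = P / A = 160800 / 1350 = 119.1 MPa.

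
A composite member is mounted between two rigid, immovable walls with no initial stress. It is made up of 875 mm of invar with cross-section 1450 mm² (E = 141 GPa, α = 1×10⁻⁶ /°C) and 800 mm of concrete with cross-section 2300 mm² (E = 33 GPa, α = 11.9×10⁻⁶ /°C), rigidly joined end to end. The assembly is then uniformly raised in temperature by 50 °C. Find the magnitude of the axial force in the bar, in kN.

With the walls removed the bar would change length by δ_free = Σ αᵢΔT Lᵢ = 1×10⁻⁶×50×875 + 11.9×10⁻⁶×50×800 = 0.5197 mm.
The rigid supports impose zero overall length change; the single axial force P common to all segments must satisfy P Σ Lᵢ/(AᵢEᵢ) = δ_free.
Σ Lᵢ/(AᵢEᵢ) = 875/(1450×141×10³) + 800/(2300×33×10³) = 1.482×10⁻⁵ mm/N.
Hence P = δ_free / Σ(L/AE) = 0.5197/1.482×10⁻⁵ = 35.07 kN (compressive).

P ≈ 35.1 kN (compressive)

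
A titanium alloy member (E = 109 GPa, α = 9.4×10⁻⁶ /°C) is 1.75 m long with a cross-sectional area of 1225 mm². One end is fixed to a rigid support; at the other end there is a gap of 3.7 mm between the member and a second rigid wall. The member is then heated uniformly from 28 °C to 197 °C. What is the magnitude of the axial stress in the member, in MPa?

σ ≈ 0 MPa

Unrestrained expansion: δ_free = αΔT L = 9.4×10⁻⁶ × 169 × 1750 = 2.78 mm.
This is smaller than the 3.7 mm clearance, so the member expands freely without reaching the stop — the stress is zero.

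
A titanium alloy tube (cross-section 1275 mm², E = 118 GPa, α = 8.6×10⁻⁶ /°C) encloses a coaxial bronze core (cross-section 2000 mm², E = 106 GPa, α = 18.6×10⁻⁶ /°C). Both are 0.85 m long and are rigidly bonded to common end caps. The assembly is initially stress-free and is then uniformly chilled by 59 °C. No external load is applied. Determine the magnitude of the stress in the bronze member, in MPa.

σ ≈ 26 MPa (tensile)

The bronze has the larger α, so on cooling it would change length more than the titanium alloy if both were free. The rigid plates force a common final length, so the bronze is put into tension and the titanium alloy into compression, with equal and opposite forces P (no external load).
Equating the net (thermal + elastic) strains gives |α₁ − α₂|·ΔT = P·[1/(A₁E₁) + 1/(A₂E₂)].
|α₁ − α₂|·ΔT = 10×10⁻⁶ × 59 = 0.00059.
1/(A₁E₁) + 1/(A₂E₂) = 1/(1275×118×10³) + 1/(2000×106×10³) = 1.136×10⁻⁸ N⁻¹.
So P = 0.00059 / 1.136×10⁻⁸ = 51.92 kN.
σ_{bronze} = P/A₂ = 51920/2000 = 25.96 MPa, tensile.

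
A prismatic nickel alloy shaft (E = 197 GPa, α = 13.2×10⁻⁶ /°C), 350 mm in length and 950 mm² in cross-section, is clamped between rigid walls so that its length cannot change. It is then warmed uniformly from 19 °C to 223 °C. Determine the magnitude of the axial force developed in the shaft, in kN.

P ≈ 504 kN (compressive)

The ends cannot move, so σ = EαΔT = 197×10³ × 13.2×10⁻⁶ × 204 = 530.5 MPa.
Axial force P = σA = 530.5 × 950 = 504000 N = 504 kN, compressive.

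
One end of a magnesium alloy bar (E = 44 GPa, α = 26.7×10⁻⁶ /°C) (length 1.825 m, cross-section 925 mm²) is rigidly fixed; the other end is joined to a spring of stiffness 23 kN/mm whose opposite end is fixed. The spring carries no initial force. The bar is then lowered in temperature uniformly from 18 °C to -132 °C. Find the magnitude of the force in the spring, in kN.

The unrestrained thermal change is αΔT L = 26.7×10⁻⁶ × 150 × 1825 = 7.309 mm.
Let P be the tensile force in the spring. The bar extends elastically by PL/(AE) and the spring stretches by P/k; together these equal δ_free.
So P = δ_free / [L/(AE) + 1/k] = 7.309 / [ 1825/(925×44×10³) + 1/(23×10³) ].
P = 7.309 / 8.832×10⁻⁵ = 82760 N.

P ≈ 82.8 kN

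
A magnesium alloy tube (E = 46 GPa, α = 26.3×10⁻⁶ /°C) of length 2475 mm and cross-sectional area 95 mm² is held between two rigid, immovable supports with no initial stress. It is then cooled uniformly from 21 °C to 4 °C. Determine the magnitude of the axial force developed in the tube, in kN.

P ≈ 1.95 kN (tensile)

The ends cannot move, so σ = EαΔT = 46×10³ × 26.3×10⁻⁶ × 17 = 20.57 MPa.
P = AEαΔT = 95 × 46×10³ × 26.3×10⁻⁶ × 17 = 1.954 kN (tensile).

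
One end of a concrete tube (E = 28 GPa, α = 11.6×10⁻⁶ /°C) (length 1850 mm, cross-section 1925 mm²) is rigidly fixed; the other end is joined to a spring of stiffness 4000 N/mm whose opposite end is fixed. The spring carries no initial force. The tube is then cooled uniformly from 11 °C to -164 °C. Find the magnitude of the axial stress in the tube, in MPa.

The unrestrained thermal change is αΔT L = 11.6×10⁻⁶ × 175 × 1850 = 3.755 mm.
Let P be the tensile force in the spring. The tube extends elastically by PL/(AE) and the spring stretches by P/k; together these equal δ_free.
So P = δ_free / [L/(AE) + 1/k] = 3.755 / [ 1850/(1925×28×10³) + 1/(4000) ].
P = 3.755 / 0.0002843 = 13210 N.
σ = P/A = 13210/1925 = 6.862 MPa.

σ ≈ 6.86 MPa (tensile)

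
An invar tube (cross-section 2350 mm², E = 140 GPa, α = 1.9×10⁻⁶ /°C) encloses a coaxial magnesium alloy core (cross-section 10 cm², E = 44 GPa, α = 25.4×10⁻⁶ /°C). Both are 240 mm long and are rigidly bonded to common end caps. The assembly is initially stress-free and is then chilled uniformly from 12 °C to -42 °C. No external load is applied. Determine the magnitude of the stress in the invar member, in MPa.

σ ≈ 21 MPa (compressive)

Equilibrium of a rigid end plate with no external load gives equal and opposite internal forces ±P in the two members. Since α_{magnesium alloy} > α_{invar}, cooling drives the magnesium alloy into tension and the invar into compression.
Compatibility of the two members (thermal + elastic change equal): (α₁ − α₂)ΔT = P·[1/(A₁E₁) + 1/(A₂E₂)].
|α₁ − α₂|·ΔT = 23.5×10⁻⁶ × 54 = 0.001269.
1/(A₁E₁) + 1/(A₂E₂) = 1/(2350×140×10³) + 1/(1000×44×10³) = 2.577×10⁻⁸ N⁻¹.
P = 0.001269 / 2.577×10⁻⁸ = 49250 N = 49.25 kN.
σ_{invar} = P/A₁ = 49250/2350 = 20.96 MPa, compressive.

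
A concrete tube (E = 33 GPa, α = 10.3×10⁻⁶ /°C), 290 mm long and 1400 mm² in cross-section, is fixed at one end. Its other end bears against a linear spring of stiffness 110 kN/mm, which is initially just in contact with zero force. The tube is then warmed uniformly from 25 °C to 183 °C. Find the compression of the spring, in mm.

δ ≈ 0.279 mm

Free thermal expansion: δ_free = αΔT L = 10.3×10⁻⁶ × 158 × 290 = 0.4719 mm.
With a force P in the spring, the elastic change of the tube is PL/(AE) and that of the spring is P/k; compatibility requires their sum to equal δ_free.
So P = δ_free / [L/(AE) + 1/k] = 0.4719 / [ 290/(1400×33×10³) + 1/(110×10³) ].
P = 0.4719 / 1.537×10⁻⁵ = 30710 N.
Spring compression = P/k = 30710/(110×10³) = 0.2792 mm.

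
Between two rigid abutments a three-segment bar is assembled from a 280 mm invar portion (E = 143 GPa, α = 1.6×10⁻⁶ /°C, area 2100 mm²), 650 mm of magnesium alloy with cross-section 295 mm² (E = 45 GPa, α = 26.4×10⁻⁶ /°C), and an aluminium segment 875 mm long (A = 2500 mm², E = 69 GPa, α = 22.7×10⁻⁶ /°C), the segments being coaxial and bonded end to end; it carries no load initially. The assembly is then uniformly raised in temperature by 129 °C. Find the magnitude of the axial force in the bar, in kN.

P ≈ 87.9 kN (compressive)

Free thermal expansion of the whole bar: Σ αᵢΔT Lᵢ = 1.6×10⁻⁶×129×280 + 26.4×10⁻⁶×129×650 + 22.7×10⁻⁶×129×875 = 4.834 mm.
Since the ends are fixed, an axial force P builds up, equal in every segment, with P · Σ Lᵢ/(AᵢEᵢ) = δ_free.
The series flexibility is Σ Lᵢ/(AᵢEᵢ) = 280/(2100×143×10³) + 650/(295×45×10³) + 875/(2500×69×10³) = 5.497×10⁻⁵ mm/N.
P = 4.834 / 5.497×10⁻⁵ = 87930 N = 87.93 kN, compressive.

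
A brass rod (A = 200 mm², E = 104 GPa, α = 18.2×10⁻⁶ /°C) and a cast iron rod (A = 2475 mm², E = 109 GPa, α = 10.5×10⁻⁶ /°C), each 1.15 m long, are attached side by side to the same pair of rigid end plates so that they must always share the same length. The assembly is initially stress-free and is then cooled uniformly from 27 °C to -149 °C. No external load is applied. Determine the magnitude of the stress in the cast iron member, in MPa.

σ ≈ 10.6 MPa (compressive)

The brass has the larger α, so on cooling it would change length more than the cast iron if both were free. The rigid plates force a common final length, so the brass is put into tension and the cast iron into compression, with equal and opposite forces P (no external load).
Equating the net (thermal + elastic) strains gives |α₁ − α₂|·ΔT = P·[1/(A₁E₁) + 1/(A₂E₂)].
|α₁ − α₂|·ΔT = 7.7×10⁻⁶ × 176 = 0.001355.
1/(A₁E₁) + 1/(A₂E₂) = 1/(200×104×10³) + 1/(2475×109×10³) = 5.178×10⁻⁸ N⁻¹.
So P = 0.001355 / 5.178×10⁻⁸ = 26.17 kN.
σ_{cast iron} = P/A₂ = 26170/2475 = 10.57 MPa, compressive.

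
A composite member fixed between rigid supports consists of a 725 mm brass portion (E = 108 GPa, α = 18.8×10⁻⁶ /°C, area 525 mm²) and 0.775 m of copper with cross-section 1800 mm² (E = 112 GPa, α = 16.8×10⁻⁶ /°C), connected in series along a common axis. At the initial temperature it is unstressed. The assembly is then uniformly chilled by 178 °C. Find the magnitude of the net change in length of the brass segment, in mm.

|ΔL| ≈ 1.22 mm

If the supports were absent, the total length change would be Σ αᵢΔT Lᵢ = 18.8×10⁻⁶×178×725 + 16.8×10⁻⁶×178×775 = 4.744 mm.
The rigid supports impose zero overall length change; the single axial force P common to all segments must satisfy P Σ Lᵢ/(AᵢEᵢ) = δ_free.
The series flexibility is Σ Lᵢ/(AᵢEᵢ) = 725/(525×108×10³) + 775/(1800×112×10³) = 1.663×10⁻⁵ mm/N.
So P = 4.744 / 1.663×10⁻⁵ = 285.2 kN, tensile.
For the brass segment, free thermal change = 18.8×10⁻⁶×178×725 = 2.426 mm and elastic change from P = 285200×725/(525×108×10³) = 3.647 mm; these oppose, so the net change is 1.22 mm (segment lengthens).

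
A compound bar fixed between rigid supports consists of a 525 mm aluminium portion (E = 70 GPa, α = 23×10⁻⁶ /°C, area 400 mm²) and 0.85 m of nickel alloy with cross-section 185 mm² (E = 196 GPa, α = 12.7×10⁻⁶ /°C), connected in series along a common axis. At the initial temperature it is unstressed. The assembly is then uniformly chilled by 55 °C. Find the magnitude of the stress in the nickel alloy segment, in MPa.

If the supports were absent, the total length change would be Σ αᵢΔT Lᵢ = 23×10⁻⁶×55×525 + 12.7×10⁻⁶×55×850 = 1.258 mm.
Since the ends are fixed, an axial force P builds up, equal in every segment, with P · Σ Lᵢ/(AᵢEᵢ) = δ_free.
Σ Lᵢ/(AᵢEᵢ) = 525/(400×70×10³) + 850/(185×196×10³) = 4.219×10⁻⁵ mm/N.
Hence P = δ_free / Σ(L/AE) = 1.258/4.219×10⁻⁵ = 29.81 kN (tensile).
σ_{nickel alloy} = P / A = 29810 / 185 = 161.1 MPa.

σ ≈ 161 MPa (tensile)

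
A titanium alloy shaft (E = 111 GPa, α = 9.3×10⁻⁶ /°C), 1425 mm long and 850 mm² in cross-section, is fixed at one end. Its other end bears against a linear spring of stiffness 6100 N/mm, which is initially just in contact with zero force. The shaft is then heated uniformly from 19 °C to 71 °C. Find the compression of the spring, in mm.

δ ≈ 0.631 mm

The unrestrained thermal change is αΔT L = 9.3×10⁻⁶ × 52 × 1425 = 0.6891 mm.
Let P be the compressive force at the spring. The shaft shortens elastically by PL/(AE) and the spring compresses by P/k; together these equal δ_free.
So P = δ_free / [L/(AE) + 1/k] = 0.6891 / [ 1425/(850×111×10³) + 1/(6100) ].
P = 0.6891 / 0.000179 = 3849 N.
Spring compression = P/k = 3849/(6100) = 0.631 mm.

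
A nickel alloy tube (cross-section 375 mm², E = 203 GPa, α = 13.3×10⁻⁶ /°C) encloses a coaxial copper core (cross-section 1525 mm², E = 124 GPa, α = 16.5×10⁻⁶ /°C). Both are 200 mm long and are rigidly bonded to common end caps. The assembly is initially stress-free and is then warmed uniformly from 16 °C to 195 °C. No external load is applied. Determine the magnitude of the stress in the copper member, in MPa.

σ ≈ 20.4 MPa (compressive)

Equilibrium of a rigid end plate with no external load gives equal and opposite internal forces ±P in the two members. Since α_{copper} > α_{nickel alloy}, heating drives the copper into compression and the nickel alloy into tension.
Equating the net (thermal + elastic) strains gives |α₁ − α₂|·ΔT = P·[1/(A₁E₁) + 1/(A₂E₂)].
|α₁ − α₂|·ΔT = 3.2×10⁻⁶ × 179 = 0.0005728.
1/(A₁E₁) + 1/(A₂E₂) = 1/(375×203×10³) + 1/(1525×124×10³) = 1.842×10⁻⁸ N⁻¹.
P = 0.0005728 / 1.842×10⁻⁸ = 31090 N = 31.09 kN.
σ_{copper} = P/A₂ = 31090/1525 = 20.39 MPa, compressive.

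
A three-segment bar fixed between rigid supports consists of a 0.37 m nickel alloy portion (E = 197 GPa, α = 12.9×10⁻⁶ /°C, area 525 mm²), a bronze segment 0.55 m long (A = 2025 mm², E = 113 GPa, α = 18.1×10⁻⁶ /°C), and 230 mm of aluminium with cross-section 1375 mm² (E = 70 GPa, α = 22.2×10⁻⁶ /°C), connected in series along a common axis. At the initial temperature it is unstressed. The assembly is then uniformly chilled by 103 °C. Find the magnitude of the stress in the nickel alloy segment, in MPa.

σ ≈ 465 MPa (tensile)

With the walls removed the bar would change length by δ_free = Σ αᵢΔT Lᵢ = 12.9×10⁻⁶×103×370 + 18.1×10⁻⁶×103×550 + 22.2×10⁻⁶×103×230 = 2.043 mm.
The walls prevent any net length change, so an axial force P (same in every segment) develops. Compatibility: P · Σ Lᵢ/(AᵢEᵢ) = δ_free.
Σ Lᵢ/(AᵢEᵢ) = 370/(525×197×10³) + 550/(2025×113×10³) + 230/(1375×70×10³) = 8.371×10⁻⁶ mm/N.
Hence P = δ_free / Σ(L/AE) = 2.043/8.371×10⁻⁶ = 244.1 kN (tensile).
σ_{nickel alloy} = P / A = 244100 / 525 = 464.9 MPa.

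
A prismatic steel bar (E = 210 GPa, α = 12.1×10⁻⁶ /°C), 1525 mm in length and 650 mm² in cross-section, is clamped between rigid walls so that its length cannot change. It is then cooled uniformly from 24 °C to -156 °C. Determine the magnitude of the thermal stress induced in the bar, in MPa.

With length fixed, the mechanical strain must cancel the thermal strain αΔT = 12.1×10⁻⁶ × 180 = 2178×10⁻⁶.
Hence σ = E·αΔT = 210×10³ × 2178×10⁻⁶ = 457.4 MPa, tensile.

σ ≈ 457 MPa (tensile)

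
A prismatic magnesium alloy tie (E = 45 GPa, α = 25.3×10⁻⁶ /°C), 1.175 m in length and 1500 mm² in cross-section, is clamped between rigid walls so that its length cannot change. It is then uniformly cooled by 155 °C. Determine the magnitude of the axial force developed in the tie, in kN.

The ends cannot move, so σ = EαΔT = 45×10³ × 25.3×10⁻⁶ × 155 = 176.5 MPa.
P = AEαΔT = 1500 × 45×10³ × 25.3×10⁻⁶ × 155 = 264.7 kN (tensile).

P ≈ 265 kN (tensile)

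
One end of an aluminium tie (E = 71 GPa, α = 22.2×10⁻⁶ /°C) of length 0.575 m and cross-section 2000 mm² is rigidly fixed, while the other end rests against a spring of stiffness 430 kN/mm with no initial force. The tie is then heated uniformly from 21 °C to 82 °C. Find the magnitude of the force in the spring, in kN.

P ≈ 122 kN

If the spring were absent the tie would lengthen by αΔT L = 22.2×10⁻⁶ × 61 × 575 = 0.7787 mm.
With a force P in the spring, the elastic change of the tie is PL/(AE) and that of the spring is P/k; compatibility requires their sum to equal δ_free.
So P = δ_free / [L/(AE) + 1/k] = 0.7787 / [ 575/(2000×71×10³) + 1/(430×10³) ].
P = 0.7787 / 6.375×10⁻⁶ = 122100 N.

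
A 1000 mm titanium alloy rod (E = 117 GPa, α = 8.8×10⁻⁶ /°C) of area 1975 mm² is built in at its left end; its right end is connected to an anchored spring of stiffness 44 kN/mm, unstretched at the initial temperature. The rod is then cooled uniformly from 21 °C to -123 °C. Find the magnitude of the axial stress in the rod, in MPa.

Free thermal contraction: δ_free = αΔT L = 8.8×10⁻⁶ × 144 × 1000 = 1.267 mm.
With a force P in the spring, the elastic change of the rod is PL/(AE) and that of the spring is P/k; compatibility requires their sum to equal δ_free.
P [ L/(AE) + 1/k ] = δ_free → P [ 1000/(1975×117×10³) + 1/(44×10³) ] = 1.267.
P = 1.267 / 2.705×10⁻⁵ = 46840 N.
σ = P/A = 46840/1975 = 23.72 MPa.

σ ≈ 23.7 MPa (tensile)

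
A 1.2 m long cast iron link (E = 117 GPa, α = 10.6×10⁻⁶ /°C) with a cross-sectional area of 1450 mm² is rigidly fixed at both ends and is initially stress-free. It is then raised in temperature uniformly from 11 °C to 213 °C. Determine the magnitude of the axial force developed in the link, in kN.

The ends cannot move, so σ = EαΔT = 117×10³ × 10.6×10⁻⁶ × 202 = 250.5 MPa.
Then P = σA = 250.5 × 1450 mm² = 363.3 kN, compressive.

P ≈ 363 kN (compressive)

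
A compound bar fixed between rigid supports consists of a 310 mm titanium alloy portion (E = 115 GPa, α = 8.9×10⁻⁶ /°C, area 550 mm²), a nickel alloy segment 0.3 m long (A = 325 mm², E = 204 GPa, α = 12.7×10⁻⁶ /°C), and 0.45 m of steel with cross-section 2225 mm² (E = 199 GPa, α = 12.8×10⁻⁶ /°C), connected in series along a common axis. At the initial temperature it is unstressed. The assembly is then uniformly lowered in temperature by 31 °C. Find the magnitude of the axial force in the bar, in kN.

With the walls removed the bar would change length by δ_free = Σ αᵢΔT Lᵢ = 8.9×10⁻⁶×31×310 + 12.7×10⁻⁶×31×300 + 12.8×10⁻⁶×31×450 = 0.3822 mm.
The walls prevent any net length change, so an axial force P (same in every segment) develops. Compatibility: P · Σ Lᵢ/(AᵢEᵢ) = δ_free.
The series flexibility is Σ Lᵢ/(AᵢEᵢ) = 310/(550×115×10³) + 300/(325×204×10³) + 450/(2225×199×10³) = 1.044×10⁻⁵ mm/N.
So P = 0.3822 / 1.044×10⁻⁵ = 36.6 kN, tensile.

P ≈ 36.6 kN (tensile)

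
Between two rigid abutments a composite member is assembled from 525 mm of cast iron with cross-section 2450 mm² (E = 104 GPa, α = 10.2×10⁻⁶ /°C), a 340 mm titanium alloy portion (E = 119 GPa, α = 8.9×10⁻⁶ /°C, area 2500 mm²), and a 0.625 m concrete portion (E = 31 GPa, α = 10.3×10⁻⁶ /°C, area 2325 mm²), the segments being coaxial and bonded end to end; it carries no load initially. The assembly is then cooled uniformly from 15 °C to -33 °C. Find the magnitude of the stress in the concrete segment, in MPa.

With the walls removed the bar would change length by δ_free = Σ αᵢΔT Lᵢ = 10.2×10⁻⁶×48×525 + 8.9×10⁻⁶×48×340 + 10.3×10⁻⁶×48×625 = 0.7113 mm.
The rigid supports impose zero overall length change; the single axial force P common to all segments must satisfy P Σ Lᵢ/(AᵢEᵢ) = δ_free.
Σ Lᵢ/(AᵢEᵢ) = 525/(2450×104×10³) + 340/(2500×119×10³) + 625/(2325×31×10³) = 1.187×10⁻⁵ mm/N.
Hence P = δ_free / Σ(L/AE) = 0.7113/1.187×10⁻⁵ = 59.9 kN (tensile).
σ_{concrete} = P / A = 59900 / 2325 = 25.76 MPa.

σ ≈ 25.8 MPa (tensile)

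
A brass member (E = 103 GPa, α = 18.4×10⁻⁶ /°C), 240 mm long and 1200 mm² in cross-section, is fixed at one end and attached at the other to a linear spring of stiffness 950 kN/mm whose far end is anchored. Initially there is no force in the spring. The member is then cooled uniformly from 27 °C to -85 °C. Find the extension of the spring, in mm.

Free thermal contraction: δ_free = αΔT L = 18.4×10⁻⁶ × 112 × 240 = 0.4946 mm.
Let P be the tensile force in the spring. The member extends elastically by PL/(AE) and the spring stretches by P/k; together these equal δ_free.
P [ L/(AE) + 1/k ] = δ_free → P [ 240/(1200×103×10³) + 1/(950×10³) ] = 0.4946.
P = 0.4946 / 2.994×10⁻⁶ = 165200 N.
Spring extension = P/k = 165200/(950×10³) = 0.1739 mm.

δ ≈ 0.174 mm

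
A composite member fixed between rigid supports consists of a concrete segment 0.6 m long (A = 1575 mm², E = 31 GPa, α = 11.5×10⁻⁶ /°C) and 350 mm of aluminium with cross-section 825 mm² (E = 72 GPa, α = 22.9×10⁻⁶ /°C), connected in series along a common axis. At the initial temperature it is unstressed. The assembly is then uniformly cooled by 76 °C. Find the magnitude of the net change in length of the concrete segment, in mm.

With the walls removed the bar would change length by δ_free = Σ αᵢΔT Lᵢ = 11.5×10⁻⁶×76×600 + 22.9×10⁻⁶×76×350 = 1.134 mm.
The rigid supports impose zero overall length change; the single axial force P common to all segments must satisfy P Σ Lᵢ/(AᵢEᵢ) = δ_free.
The series flexibility is Σ Lᵢ/(AᵢEᵢ) = 600/(1575×31×10³) + 350/(825×72×10³) = 1.818×10⁻⁵ mm/N.
So P = 1.134 / 1.818×10⁻⁵ = 62.35 kN, tensile.
For the concrete segment, free thermal change = 11.5×10⁻⁶×76×600 = 0.5244 mm and elastic change from P = 62350×600/(1575×31×10³) = 0.7662 mm; these oppose, so the net change is 0.242 mm (segment lengthens).

|ΔL| ≈ 0.242 mm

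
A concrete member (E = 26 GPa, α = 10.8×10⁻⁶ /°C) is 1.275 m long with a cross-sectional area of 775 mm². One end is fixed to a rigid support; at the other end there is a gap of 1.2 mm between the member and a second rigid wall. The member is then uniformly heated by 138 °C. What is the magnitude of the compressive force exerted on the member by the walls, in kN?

Free thermal elongation = αΔT L = 10.8×10⁻⁶ × 138 × 1275 = 1.9 mm.
This exceeds the 1.2 mm gap, so the wall pushes back. The portion of expansion that must be recovered elastically is δ_free − gap = 1.9 − 1.2 = 0.7003 mm.
Compatibility: PL/(AE) = 0.7003 mm, so σ = P/A = E × (0.7003/1275) = 14.28 MPa.
P = σA = 14.28 × 775 = 11.07 kN.

P ≈ 11.1 kN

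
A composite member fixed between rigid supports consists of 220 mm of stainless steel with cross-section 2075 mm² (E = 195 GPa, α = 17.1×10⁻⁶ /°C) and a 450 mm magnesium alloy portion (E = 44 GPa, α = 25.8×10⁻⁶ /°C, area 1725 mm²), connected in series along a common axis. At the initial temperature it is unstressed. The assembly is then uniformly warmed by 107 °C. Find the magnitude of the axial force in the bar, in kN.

Free thermal expansion of the whole bar: Σ αᵢΔT Lᵢ = 17.1×10⁻⁶×107×220 + 25.8×10⁻⁶×107×450 = 1.645 mm.
Since the ends are fixed, an axial force P builds up, equal in every segment, with P · Σ Lᵢ/(AᵢEᵢ) = δ_free.
Σ Lᵢ/(AᵢEᵢ) = 220/(2075×195×10³) + 450/(1725×44×10³) = 6.473×10⁻⁶ mm/N.
So P = 1.645 / 6.473×10⁻⁶ = 254.1 kN, compressive.

P ≈ 254 kN (compressive)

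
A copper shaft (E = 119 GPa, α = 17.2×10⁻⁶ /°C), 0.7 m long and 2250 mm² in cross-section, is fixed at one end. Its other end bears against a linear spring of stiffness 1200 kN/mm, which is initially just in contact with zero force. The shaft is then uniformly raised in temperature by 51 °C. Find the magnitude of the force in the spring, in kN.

P ≈ 178 kN

Free thermal expansion: δ_free = αΔT L = 17.2×10⁻⁶ × 51 × 700 = 0.614 mm.
Let P be the compressive force at the spring. The shaft shortens elastically by PL/(AE) and the spring compresses by P/k; together these equal δ_free.
So P = δ_free / [L/(AE) + 1/k] = 0.614 / [ 700/(2250×119×10³) + 1/(1200×10³) ].
P = 0.614 / 3.448×10⁻⁶ = 178100 N.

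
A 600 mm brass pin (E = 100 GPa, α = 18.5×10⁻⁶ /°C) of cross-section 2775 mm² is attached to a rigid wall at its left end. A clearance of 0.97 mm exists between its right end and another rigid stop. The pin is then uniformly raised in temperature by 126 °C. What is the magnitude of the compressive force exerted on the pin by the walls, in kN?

P ≈ 198 kN

If the wall were absent the pin would grow by αΔT L = 18.5×10⁻⁶ × 126 × 600 = 1.399 mm.
The gap closes (δ_free > 0.97 mm) and the wall then resists a further 1.399 − 0.97 = 0.4286 mm of expansion.
That suppressed elongation corresponds to σ = E·Δ/L = 100×10³ × 0.4286/600 = 71.43 MPa.
Force on the wall = σA = 71.43 × 2775 mm² = 198.2 kN.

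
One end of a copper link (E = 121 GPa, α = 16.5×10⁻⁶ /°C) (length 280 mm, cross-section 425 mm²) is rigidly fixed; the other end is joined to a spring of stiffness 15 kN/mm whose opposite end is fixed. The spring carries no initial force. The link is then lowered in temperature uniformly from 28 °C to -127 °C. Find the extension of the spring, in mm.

Free thermal contraction: δ_free = αΔT L = 16.5×10⁻⁶ × 155 × 280 = 0.7161 mm.
With a force P in the spring, the elastic change of the link is PL/(AE) and that of the spring is P/k; compatibility requires their sum to equal δ_free.
So P = δ_free / [L/(AE) + 1/k] = 0.7161 / [ 280/(425×121×10³) + 1/(15×10³) ].
P = 0.7161 / 7.211×10⁻⁵ = 9930 N.
Spring extension = P/k = 9930/(15×10³) = 0.662 mm.

δ ≈ 0.662 mm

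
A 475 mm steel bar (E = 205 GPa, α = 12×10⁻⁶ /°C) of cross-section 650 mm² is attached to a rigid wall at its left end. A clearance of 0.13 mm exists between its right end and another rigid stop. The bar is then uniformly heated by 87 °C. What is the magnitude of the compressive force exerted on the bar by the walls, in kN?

If the wall were absent the bar would grow by αΔT L = 12×10⁻⁶ × 87 × 475 = 0.4959 mm.
After closing the 0.13 mm clearance, 0.4959 − 0.13 = 0.3659 mm of expansion remains to be suppressed by the wall.
Compatibility: PL/(AE) = 0.3659 mm, so σ = P/A = E × (0.3659/475) = 157.9 MPa.
P = σA = 157.9 × 650 = 102.6 kN.

P ≈ 103 kN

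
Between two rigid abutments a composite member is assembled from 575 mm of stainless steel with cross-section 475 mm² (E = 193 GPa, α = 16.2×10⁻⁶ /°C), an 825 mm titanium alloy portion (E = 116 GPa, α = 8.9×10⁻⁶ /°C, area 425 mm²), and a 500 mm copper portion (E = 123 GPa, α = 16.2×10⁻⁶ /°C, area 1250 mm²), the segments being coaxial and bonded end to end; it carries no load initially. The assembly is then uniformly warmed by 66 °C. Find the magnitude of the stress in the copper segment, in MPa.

Free thermal expansion of the whole bar: Σ αᵢΔT Lᵢ = 16.2×10⁻⁶×66×575 + 8.9×10⁻⁶×66×825 + 16.2×10⁻⁶×66×500 = 1.634 mm.
The rigid supports impose zero overall length change; the single axial force P common to all segments must satisfy P Σ Lᵢ/(AᵢEᵢ) = δ_free.
The series flexibility is Σ Lᵢ/(AᵢEᵢ) = 575/(475×193×10³) + 825/(425×116×10³) + 500/(1250×123×10³) = 2.626×10⁻⁵ mm/N.
Hence P = δ_free / Σ(L/AE) = 1.634/2.626×10⁻⁵ = 62.23 kN (compressive).
σ_{copper} = P / A = 62230 / 1250 = 49.78 MPa.

σ ≈ 49.8 MPa (compressive)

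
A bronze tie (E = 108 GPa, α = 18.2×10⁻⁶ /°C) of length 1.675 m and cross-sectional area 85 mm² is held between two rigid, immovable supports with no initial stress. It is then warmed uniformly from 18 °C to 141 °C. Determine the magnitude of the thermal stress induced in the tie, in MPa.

σ ≈ 242 MPa (compressive)

Because both ends are immovable the net strain is zero, and the suppressed thermal strain is αΔT = 18.2×10⁻⁶ × 123 = 2238.6×10⁻⁶.
σ = EαΔT = 108×10³ × 18.2×10⁻⁶ × 123 = 241.8 MPa (compressive; the tie is trying to expand).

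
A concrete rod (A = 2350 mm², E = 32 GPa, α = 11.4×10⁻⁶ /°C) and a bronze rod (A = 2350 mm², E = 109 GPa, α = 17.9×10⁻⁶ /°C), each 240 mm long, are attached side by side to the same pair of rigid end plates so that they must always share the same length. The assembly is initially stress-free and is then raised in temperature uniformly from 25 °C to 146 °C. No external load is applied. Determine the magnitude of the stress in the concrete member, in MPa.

σ ≈ 19.5 MPa (tensile)

Both members must finish at the same length. With the larger α, the bronze tends to over-expand; the plates restrain it, putting the bronze in compression and the concrete in tension. With no external load the two internal forces are equal and opposite, magnitude P.
Setting the final lengths equal and cancelling L: (α₁ − α₂)ΔT = P/(A₁E₁) + P/(A₂E₂).
|α₁ − α₂|·ΔT = 6.5×10⁻⁶ × 121 = 0.0007865.
1/(A₁E₁) + 1/(A₂E₂) = 1/(2350×32×10³) + 1/(2350×109×10³) = 1.72×10⁻⁸ N⁻¹.
So P = 0.0007865 / 1.72×10⁻⁸ = 45.72 kN.
σ_{concrete} = P/A₁ = 45720/2350 = 19.46 MPa, tensile.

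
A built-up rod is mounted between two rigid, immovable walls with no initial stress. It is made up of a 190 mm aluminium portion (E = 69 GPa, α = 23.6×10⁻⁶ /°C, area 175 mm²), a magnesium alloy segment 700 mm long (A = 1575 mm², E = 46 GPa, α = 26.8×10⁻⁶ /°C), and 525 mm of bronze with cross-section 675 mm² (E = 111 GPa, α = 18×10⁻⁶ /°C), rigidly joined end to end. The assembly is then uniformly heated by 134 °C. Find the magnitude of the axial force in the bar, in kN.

If the supports were absent, the total length change would be Σ αᵢΔT Lᵢ = 23.6×10⁻⁶×134×190 + 26.8×10⁻⁶×134×700 + 18×10⁻⁶×134×525 = 4.381 mm.
The walls prevent any net length change, so an axial force P (same in every segment) develops. Compatibility: P · Σ Lᵢ/(AᵢEᵢ) = δ_free.
The series flexibility is Σ Lᵢ/(AᵢEᵢ) = 190/(175×69×10³) + 700/(1575×46×10³) + 525/(675×111×10³) = 3.24×10⁻⁵ mm/N.
So P = 4.381 / 3.24×10⁻⁵ = 135.2 kN, compressive.

P ≈ 135 kN (compressive)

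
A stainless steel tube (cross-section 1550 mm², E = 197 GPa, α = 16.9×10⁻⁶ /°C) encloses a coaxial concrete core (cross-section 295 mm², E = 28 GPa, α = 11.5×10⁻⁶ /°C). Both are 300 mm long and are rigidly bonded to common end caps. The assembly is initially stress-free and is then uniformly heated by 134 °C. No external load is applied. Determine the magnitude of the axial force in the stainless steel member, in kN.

P ≈ 5.82 kN (compressive in the stainless steel)

The stainless steel has the larger α, so on heating it would change length more than the concrete if both were free. The rigid plates force a common final length, so the stainless steel is put into compression and the concrete into tension, with equal and opposite forces P (no external load).
Compatibility of the two members (thermal + elastic change equal): (α₁ − α₂)ΔT = P·[1/(A₁E₁) + 1/(A₂E₂)].
|α₁ − α₂|·ΔT = 5.4×10⁻⁶ × 134 = 0.0007236.
1/(A₁E₁) + 1/(A₂E₂) = 1/(1550×197×10³) + 1/(295×28×10³) = 1.243×10⁻⁷ N⁻¹.
So P = 0.0007236 / 1.243×10⁻⁷ = 5.82 kN.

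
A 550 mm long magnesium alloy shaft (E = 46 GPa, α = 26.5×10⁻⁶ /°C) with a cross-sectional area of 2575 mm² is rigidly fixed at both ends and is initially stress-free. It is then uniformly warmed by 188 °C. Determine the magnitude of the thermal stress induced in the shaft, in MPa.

Because both ends are immovable the net strain is zero, and the suppressed thermal strain is αΔT = 26.5×10⁻⁶ × 188 = 4982×10⁻⁶.
σ = EαΔT = 46×10³ × 26.5×10⁻⁶ × 188 = 229.2 MPa (compressive; the shaft is trying to expand).

σ ≈ 229 MPa (compressive)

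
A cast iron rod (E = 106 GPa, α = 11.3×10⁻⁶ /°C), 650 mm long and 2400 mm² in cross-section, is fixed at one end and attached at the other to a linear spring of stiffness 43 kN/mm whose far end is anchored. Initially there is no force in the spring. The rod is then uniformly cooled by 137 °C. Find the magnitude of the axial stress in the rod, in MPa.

Free thermal contraction: δ_free = αΔT L = 11.3×10⁻⁶ × 137 × 650 = 1.006 mm.
With a force P in the spring, the elastic change of the rod is PL/(AE) and that of the spring is P/k; compatibility requires their sum to equal δ_free.
So P = δ_free / [L/(AE) + 1/k] = 1.006 / [ 650/(2400×106×10³) + 1/(43×10³) ].
P = 1.006 / 2.581×10⁻⁵ = 38990 N.
σ = P/A = 38990/2400 = 16.24 MPa.

σ ≈ 16.2 MPa (tensile)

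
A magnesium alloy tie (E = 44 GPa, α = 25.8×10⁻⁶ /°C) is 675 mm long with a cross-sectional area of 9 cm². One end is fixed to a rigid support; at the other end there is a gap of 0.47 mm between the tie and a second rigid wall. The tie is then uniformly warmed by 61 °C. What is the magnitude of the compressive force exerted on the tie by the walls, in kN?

If the wall were absent the tie would grow by αΔT L = 25.8×10⁻⁶ × 61 × 675 = 1.062 mm.
This exceeds the 0.47 mm gap, so the wall pushes back. The portion of expansion that must be recovered elastically is δ_free − gap = 1.062 − 0.47 = 0.5923 mm.
That suppressed elongation corresponds to σ = E·Δ/L = 44×10³ × 0.5923/675 = 38.61 MPa.
P = σA = 38.61 × 900 = 34.75 kN.

P ≈ 34.7 kN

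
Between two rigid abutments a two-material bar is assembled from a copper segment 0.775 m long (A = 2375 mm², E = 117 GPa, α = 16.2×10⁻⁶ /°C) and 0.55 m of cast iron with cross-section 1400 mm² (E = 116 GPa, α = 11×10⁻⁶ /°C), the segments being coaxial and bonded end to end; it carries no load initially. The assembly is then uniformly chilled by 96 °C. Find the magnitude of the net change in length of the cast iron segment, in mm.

|ΔL| ≈ 0.399 mm

If the supports were absent, the total length change would be Σ αᵢΔT Lᵢ = 16.2×10⁻⁶×96×775 + 11×10⁻⁶×96×550 = 1.786 mm.
The walls prevent any net length change, so an axial force P (same in every segment) develops. Compatibility: P · Σ Lᵢ/(AᵢEᵢ) = δ_free.
The series flexibility is Σ Lᵢ/(AᵢEᵢ) = 775/(2375×117×10³) + 550/(1400×116×10³) = 6.176×10⁻⁶ mm/N.
P = 1.786 / 6.176×10⁻⁶ = 289200 N = 289.2 kN, tensile.
For the cast iron segment, free thermal change = 11×10⁻⁶×96×550 = 0.5808 mm and elastic change from P = 289200×550/(1400×116×10³) = 0.9795 mm; these oppose, so the net change is 0.399 mm (segment lengthens).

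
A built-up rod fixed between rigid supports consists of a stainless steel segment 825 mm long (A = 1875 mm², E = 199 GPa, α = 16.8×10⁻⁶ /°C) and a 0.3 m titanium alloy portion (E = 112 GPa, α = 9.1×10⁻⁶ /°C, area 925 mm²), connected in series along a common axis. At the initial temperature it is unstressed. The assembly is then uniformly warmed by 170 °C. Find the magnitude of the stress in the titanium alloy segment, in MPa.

σ ≈ 597 MPa (compressive)

Free thermal expansion of the whole bar: Σ αᵢΔT Lᵢ = 16.8×10⁻⁶×170×825 + 9.1×10⁻⁶×170×300 = 2.82 mm.
The rigid supports impose zero overall length change; the single axial force P common to all segments must satisfy P Σ Lᵢ/(AᵢEᵢ) = δ_free.
The series flexibility is Σ Lᵢ/(AᵢEᵢ) = 825/(1875×199×10³) + 300/(925×112×10³) = 5.107×10⁻⁶ mm/N.
Hence P = δ_free / Σ(L/AE) = 2.82/5.107×10⁻⁶ = 552.3 kN (compressive).
σ_{titanium alloy} = P / A = 552300 / 925 = 597 MPa.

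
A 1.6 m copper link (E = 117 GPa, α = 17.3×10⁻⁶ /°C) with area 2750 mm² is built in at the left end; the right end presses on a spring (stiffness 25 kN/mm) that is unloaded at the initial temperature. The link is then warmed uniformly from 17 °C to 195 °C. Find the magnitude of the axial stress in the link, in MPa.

σ ≈ 39.8 MPa (compressive)

The unrestrained thermal change is αΔT L = 17.3×10⁻⁶ × 178 × 1600 = 4.927 mm.
With a force P in the spring, the elastic change of the link is PL/(AE) and that of the spring is P/k; compatibility requires their sum to equal δ_free.
P [ L/(AE) + 1/k ] = δ_free → P [ 1600/(2750×117×10³) + 1/(25×10³) ] = 4.927.
P = 4.927 / 4.497×10⁻⁵ = 109600 N.
σ = P/A = 109600/2750 = 39.84 MPa.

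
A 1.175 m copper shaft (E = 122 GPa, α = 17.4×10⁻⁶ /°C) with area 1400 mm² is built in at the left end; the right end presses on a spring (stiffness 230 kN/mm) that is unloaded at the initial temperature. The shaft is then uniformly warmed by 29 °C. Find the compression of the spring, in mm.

The unrestrained thermal change is αΔT L = 17.4×10⁻⁶ × 29 × 1175 = 0.5929 mm.
With a force P in the spring, the elastic change of the shaft is PL/(AE) and that of the spring is P/k; compatibility requires their sum to equal δ_free.
P [ L/(AE) + 1/k ] = δ_free → P [ 1175/(1400×122×10³) + 1/(230×10³) ] = 0.5929.
P = 0.5929 / 1.123×10⁻⁵ = 52810 N.
Spring compression = P/k = 52810/(230×10³) = 0.2296 mm.

δ ≈ 0.23 mm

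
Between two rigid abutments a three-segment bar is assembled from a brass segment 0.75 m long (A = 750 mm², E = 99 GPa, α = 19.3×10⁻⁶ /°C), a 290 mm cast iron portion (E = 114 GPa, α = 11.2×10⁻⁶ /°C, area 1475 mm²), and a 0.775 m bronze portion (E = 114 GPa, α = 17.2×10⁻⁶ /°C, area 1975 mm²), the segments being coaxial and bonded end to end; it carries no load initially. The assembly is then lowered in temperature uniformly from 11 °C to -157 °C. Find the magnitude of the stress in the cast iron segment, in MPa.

Free thermal contraction of the whole bar: Σ αᵢΔT Lᵢ = 19.3×10⁻⁶×168×750 + 11.2×10⁻⁶×168×290 + 17.2×10⁻⁶×168×775 = 5.217 mm.
The walls prevent any net length change, so an axial force P (same in every segment) develops. Compatibility: P · Σ Lᵢ/(AᵢEᵢ) = δ_free.
Σ Lᵢ/(AᵢEᵢ) = 750/(750×99×10³) + 290/(1475×114×10³) + 775/(1975×114×10³) = 1.527×10⁻⁵ mm/N.
P = 5.217 / 1.527×10⁻⁵ = 341700 N = 341.7 kN, tensile.
σ_{cast iron} = P / A = 341700 / 1475 = 231.7 MPa.

σ ≈ 232 MPa (tensile)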